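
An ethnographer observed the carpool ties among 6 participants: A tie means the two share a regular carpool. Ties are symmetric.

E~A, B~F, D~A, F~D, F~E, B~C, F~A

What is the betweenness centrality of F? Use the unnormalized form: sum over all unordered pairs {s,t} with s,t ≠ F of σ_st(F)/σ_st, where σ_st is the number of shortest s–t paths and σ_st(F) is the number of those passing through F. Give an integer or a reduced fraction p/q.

13/2

Pairs whose geodesics pass through F — B–D: 1; B–A: 1; B–E: 1; C–D: 1; C–A: 1; C–E: 1; D–E: 1/2.
All other pairs contribute 0.
Summing the contributions gives betweenness(F) = 13/2.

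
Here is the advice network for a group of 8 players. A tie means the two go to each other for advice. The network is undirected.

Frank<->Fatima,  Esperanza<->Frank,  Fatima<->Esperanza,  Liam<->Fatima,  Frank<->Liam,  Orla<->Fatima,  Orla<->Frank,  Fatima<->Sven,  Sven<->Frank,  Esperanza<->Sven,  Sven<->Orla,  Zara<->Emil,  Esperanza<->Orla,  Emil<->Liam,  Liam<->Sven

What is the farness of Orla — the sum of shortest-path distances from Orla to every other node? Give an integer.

Distances from Orla: Emil:3, Esperanza:1, Fatima:1, Frank:1, Liam:2, Sven:1, Zara:4.
Sum = 3 + 1 + 1 + 1 + 2 + 1 + 4 = 13.

13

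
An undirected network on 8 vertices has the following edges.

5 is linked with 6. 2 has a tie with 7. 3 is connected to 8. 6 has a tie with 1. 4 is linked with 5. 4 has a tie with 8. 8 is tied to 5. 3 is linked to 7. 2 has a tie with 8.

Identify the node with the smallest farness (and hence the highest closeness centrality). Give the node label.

Farness (sum of distances to all others) for each node — 1:22, 2:15, 3:15, 4:14, 5:12, 6:16, 7:19, 8:11.
The smallest farness is 11, for 8, so 8 has the highest closeness.

8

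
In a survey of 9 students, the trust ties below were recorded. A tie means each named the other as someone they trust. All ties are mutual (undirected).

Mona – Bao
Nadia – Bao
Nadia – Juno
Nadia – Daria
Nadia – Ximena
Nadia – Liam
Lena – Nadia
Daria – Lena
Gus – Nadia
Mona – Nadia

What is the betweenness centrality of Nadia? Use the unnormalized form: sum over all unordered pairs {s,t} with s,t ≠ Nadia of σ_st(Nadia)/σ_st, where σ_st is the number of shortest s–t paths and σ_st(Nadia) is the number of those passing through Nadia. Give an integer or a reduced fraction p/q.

Pairs whose geodesics pass through Nadia — Liam–Mona: 1; Liam–Daria: 1; Liam–Gus: 1; Liam–Ximena: 1; Liam–Bao: 1; Liam–Lena: 1; Liam–Juno: 1; Mona–Daria: 1; Mona–Gus: 1; Mona–Ximena: 1; Mona–Lena: 1; Mona–Juno: 1; Daria–Gus: 1; Daria–Ximena: 1 … (+12 more pairs).
All other pairs contribute 0.
Summing the contributions gives betweenness(Nadia) = 26.

26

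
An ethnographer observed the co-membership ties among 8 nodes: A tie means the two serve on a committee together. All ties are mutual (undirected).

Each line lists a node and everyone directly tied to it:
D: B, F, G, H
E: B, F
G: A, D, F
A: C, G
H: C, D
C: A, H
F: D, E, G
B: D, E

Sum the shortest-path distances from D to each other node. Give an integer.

10

Distances from D: A:2, B:1, C:2, E:2, F:1, G:1, H:1.
Sum = 2 + 1 + 2 + 2 + 1 + 1 + 1 = 10.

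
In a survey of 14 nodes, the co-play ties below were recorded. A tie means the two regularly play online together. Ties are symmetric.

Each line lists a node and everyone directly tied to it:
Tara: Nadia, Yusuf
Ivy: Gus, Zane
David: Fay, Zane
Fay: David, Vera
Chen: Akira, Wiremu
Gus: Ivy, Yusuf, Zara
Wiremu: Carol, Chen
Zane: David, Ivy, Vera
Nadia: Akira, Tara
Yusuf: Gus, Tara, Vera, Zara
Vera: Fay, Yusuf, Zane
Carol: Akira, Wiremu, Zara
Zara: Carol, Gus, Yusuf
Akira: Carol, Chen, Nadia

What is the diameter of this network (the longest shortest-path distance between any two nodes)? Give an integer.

7

Eccentricity of each node (its greatest distance to any other): Akira:6, Carol:5, Chen:7, David:7, Fay:6, Gus:4, Ivy:5, Nadia:5, Tara:4, Vera:5, Wiremu:6, Yusuf:4, Zane:6, Zara:4.
The maximum eccentricity is 7, realized for instance by the pair Chen–David via Chen – Akira – Carol – Zara – Gus – Ivy – Zane – David. So the diameter is 7.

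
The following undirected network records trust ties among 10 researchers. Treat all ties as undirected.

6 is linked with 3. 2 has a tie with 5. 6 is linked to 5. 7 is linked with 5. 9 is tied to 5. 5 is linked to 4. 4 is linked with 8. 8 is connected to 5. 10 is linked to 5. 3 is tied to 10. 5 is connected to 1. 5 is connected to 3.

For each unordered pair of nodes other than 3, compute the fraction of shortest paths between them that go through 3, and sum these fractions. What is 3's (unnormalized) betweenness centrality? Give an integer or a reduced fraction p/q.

1/2

Pairs whose geodesics pass through 3 — 6–10: 1/2.
All other pairs contribute 0.
Summing the contributions gives betweenness(3) = 1/2.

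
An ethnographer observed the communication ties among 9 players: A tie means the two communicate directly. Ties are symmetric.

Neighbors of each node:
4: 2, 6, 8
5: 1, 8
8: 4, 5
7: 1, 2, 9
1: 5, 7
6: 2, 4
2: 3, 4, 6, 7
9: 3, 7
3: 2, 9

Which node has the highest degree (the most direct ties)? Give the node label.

2

Degrees — 1:2, 2:4, 3:2, 4:3, 5:2, 6:2, 7:3, 8:2, 9:2.
The maximum is 4, attained only by 2.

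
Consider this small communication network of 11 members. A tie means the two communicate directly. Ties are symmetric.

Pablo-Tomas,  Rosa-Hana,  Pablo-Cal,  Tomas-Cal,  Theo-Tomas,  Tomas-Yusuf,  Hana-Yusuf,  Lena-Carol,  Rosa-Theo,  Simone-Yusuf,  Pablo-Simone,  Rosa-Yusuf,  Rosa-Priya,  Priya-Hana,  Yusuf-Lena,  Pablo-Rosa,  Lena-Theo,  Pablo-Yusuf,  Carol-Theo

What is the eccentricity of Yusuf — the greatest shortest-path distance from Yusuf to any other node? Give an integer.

Distances from Yusuf: Cal:2, Carol:2, Hana:1, Lena:1, Pablo:1, Priya:2, Rosa:1, Simone:1, Theo:2, Tomas:1.
The largest is 2 (to Cal, Theo, Carol, and Priya), so the eccentricity of Yusuf is 2.

2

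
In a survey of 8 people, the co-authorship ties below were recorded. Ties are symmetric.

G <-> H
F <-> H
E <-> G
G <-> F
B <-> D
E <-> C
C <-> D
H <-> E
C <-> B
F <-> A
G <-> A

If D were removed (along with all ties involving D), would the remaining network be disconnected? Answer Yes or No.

Even without D, every remaining node can still reach every other (the residual graph is connected), so D is not a cut vertex.

No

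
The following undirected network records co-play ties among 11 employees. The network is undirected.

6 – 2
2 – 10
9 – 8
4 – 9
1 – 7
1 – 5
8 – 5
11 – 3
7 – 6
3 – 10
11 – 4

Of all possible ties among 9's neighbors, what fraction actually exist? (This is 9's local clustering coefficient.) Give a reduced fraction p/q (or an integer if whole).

0

9's neighbors: 4 and 8 (k = 2).
Possible neighbor pairs: C(2,2) = 1. Edges among them: none → e = 0.
Clustering(9) = 0/1.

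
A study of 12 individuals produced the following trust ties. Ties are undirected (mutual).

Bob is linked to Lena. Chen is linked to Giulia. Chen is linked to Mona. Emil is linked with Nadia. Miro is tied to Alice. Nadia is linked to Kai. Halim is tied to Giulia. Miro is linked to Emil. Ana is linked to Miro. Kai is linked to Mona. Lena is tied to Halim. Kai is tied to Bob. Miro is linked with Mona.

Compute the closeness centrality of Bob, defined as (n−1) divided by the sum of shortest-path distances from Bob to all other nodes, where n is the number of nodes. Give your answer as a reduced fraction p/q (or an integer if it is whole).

Distances from Bob: Alice:4, Ana:4, Chen:3, Emil:3, Giulia:3, Halim:2, Kai:1, Lena:1, Miro:3, Mona:2, Nadia:2. Sum = 28.
n = 12, so closeness = 11/28.

11/28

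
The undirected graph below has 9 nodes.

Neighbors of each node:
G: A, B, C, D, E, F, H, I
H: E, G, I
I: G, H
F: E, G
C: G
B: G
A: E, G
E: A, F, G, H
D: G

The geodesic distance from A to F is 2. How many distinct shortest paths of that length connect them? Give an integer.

2

The shortest distance is 2. The length-2 paths are: A–G–F; A–E–F.
That gives 2 distinct shortest paths.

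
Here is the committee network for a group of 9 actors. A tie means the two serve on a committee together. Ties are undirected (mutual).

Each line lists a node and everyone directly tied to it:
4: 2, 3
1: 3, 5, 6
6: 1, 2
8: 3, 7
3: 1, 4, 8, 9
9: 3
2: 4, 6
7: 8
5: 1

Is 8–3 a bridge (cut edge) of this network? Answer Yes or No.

Without the 8–3 edge there is no alternate route between 8 and 3, so the network disconnects. It is a bridge.

Yes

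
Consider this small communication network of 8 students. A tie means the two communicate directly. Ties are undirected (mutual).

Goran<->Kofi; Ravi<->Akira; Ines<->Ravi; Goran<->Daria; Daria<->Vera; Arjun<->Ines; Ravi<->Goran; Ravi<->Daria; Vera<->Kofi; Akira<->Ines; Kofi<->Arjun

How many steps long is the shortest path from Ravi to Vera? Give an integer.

2

One shortest route is Ravi – Daria – Vera, which uses 2 edges, and Ravi and Vera are not directly tied, so nothing shorter exists. So d(Ravi,Vera) = 2.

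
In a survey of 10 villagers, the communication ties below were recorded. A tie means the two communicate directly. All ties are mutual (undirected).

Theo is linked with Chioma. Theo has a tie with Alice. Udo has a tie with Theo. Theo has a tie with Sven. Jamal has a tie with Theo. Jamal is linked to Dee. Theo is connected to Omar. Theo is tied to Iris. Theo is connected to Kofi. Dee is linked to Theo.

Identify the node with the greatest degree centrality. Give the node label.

Theo

Degrees — Alice:1, Chioma:1, Dee:2, Iris:1, Jamal:2, Kofi:1, Omar:1, Sven:1, Theo:9, Udo:1.
The maximum is 9, attained only by Theo.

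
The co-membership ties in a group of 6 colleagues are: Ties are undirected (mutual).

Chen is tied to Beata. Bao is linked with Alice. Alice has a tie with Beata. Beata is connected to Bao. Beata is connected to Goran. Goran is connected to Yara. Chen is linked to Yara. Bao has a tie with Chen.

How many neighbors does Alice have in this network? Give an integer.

Alice is directly tied to Bao and Beata. That is 2 neighbors, so the degree of Alice is 2.

2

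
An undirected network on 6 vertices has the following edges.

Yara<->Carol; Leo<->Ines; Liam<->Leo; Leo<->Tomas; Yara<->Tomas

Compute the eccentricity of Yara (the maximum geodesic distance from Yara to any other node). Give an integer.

3

Distances from Yara: Carol:1, Ines:3, Leo:2, Liam:3, Tomas:1.
The largest is 3 (to Liam and Ines), so the eccentricity of Yara is 3.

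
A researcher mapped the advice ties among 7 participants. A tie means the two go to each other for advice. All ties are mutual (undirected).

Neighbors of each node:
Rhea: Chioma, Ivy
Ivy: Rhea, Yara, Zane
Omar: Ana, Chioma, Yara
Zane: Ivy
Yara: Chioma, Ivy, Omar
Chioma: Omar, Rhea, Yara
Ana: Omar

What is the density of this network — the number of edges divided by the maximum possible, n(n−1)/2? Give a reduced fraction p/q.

There are 8 edges and 7 nodes, so the maximum possible is C(7,2) = 21.
Density = 8/21.

8/21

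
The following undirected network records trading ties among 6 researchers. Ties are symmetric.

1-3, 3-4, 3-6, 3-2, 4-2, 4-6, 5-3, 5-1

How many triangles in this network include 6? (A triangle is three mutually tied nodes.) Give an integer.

1

6's neighbors: 3 and 4.
Neighbor pairs that are themselves tied: 6–3–4. Each forms one triangle with 6, for 1 in total.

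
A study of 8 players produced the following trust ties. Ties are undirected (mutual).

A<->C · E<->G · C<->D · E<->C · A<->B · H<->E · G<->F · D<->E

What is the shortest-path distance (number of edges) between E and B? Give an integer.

3

One shortest route is E – C – A – B, which uses 3 edges, and at distance 2 from E we only reach {A, F}, which does not include B. So d(E,B) = 3.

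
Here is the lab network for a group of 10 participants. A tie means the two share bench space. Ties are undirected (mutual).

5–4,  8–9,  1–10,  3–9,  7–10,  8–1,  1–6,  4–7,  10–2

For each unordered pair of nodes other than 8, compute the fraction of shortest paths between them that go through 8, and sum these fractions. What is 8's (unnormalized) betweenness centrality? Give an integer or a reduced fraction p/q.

14

Pairs whose geodesics pass through 8 — 9–1: 1; 9–5: 1; 9–2: 1; 9–6: 1; 9–10: 1; 9–7: 1; 9–4: 1; 1–3: 1; 5–3: 1; 2–3: 1; 6–3: 1; 3–10: 1; 3–7: 1; 3–4: 1.
All other pairs contribute 0.
Summing the contributions gives betweenness(8) = 14.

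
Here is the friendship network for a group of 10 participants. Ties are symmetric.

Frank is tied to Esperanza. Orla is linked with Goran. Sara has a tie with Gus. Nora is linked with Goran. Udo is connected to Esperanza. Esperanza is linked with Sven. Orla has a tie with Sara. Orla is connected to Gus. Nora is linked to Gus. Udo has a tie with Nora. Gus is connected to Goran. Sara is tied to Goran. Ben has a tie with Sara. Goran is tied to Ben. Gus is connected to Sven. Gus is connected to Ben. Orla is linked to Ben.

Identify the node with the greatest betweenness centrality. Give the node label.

Unnormalized betweenness of each node: Ben:0, Esperanza:9, Frank:0, Goran:3, Gus:15, Nora:6, Orla:0, Sara:0, Sven:9, Udo:3.
Gus has the largest value, 15, making it the main broker — the node through which the most shortest paths run.

Gus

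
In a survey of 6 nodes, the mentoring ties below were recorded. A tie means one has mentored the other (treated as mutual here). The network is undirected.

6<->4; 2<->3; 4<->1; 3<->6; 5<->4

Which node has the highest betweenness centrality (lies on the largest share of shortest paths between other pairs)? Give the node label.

Unnormalized betweenness of each node: 1:0, 2:0, 3:4, 4:7, 5:0, 6:6.
4 has the largest value, 7, making it the main broker — the node through which the most shortest paths run.

4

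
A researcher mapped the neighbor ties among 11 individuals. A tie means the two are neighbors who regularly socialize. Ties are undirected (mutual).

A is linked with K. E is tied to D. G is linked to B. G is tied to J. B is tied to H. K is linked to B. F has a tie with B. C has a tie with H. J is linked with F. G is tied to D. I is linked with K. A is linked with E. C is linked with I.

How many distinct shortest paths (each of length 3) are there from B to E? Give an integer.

2

The shortest distance is 3. The length-3 paths are: B–G–D–E; B–K–A–E.
That gives 2 distinct shortest paths.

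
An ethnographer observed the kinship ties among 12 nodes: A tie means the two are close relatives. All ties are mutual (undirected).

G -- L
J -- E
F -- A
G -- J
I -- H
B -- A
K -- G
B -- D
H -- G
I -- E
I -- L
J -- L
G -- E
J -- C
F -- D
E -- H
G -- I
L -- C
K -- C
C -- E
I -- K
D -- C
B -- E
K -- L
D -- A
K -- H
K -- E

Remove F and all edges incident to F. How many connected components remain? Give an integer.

1

F's neighbors (A and D) remain reachable from one another through other ties, so the rest of the network stays in one piece.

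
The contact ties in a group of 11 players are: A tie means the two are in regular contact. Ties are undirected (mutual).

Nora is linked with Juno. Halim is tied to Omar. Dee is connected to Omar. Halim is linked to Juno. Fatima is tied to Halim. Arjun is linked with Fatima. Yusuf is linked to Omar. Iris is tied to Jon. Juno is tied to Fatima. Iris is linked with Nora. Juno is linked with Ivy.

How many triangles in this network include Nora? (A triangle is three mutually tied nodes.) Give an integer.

Nora's neighbors are Iris and Juno, but none of them are tied to each other, so no triangle contains Nora.

0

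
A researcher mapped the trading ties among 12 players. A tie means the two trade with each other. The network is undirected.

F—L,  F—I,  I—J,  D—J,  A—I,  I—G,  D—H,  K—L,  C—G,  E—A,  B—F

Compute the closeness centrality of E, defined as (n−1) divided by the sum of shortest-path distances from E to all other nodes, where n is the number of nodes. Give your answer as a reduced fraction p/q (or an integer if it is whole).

Distances from E: A:1, B:4, C:4, D:4, F:3, G:3, H:5, I:2, J:3, K:5, L:4. Sum = 38.
n = 12, so closeness = 11/38.

11/38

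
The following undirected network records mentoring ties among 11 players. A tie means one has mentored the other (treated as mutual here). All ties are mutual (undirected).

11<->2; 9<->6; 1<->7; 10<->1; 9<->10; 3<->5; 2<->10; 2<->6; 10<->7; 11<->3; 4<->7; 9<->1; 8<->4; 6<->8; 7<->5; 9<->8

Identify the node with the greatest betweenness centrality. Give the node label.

7

Unnormalized betweenness of each node: 1:17/10, 2:589/60, 3:38/15, 4:59/20, 5:16/3, 6:55/12, 7:389/30, 8:197/60, 9:22/5, 10:247/30, 11:21/5.
7 has the largest value, 389/30, making it the main broker — the node through which the most shortest paths run.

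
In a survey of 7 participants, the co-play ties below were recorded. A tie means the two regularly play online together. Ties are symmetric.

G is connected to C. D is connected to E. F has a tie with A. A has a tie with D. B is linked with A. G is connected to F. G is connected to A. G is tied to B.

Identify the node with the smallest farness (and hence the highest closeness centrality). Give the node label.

Farness (sum of distances to all others) for each node — A:8, B:11, C:14, D:11, E:16, F:11, G:9.
The smallest farness is 8, for A, so A has the highest closeness.

A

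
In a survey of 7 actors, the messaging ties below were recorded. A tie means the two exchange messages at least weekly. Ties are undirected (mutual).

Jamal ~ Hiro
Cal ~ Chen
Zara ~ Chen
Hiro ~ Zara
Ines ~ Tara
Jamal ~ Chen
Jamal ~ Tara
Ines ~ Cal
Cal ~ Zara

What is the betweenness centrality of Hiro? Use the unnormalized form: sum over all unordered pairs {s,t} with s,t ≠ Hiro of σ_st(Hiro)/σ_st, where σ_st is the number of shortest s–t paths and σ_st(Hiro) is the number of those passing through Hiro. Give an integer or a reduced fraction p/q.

Pairs whose geodesics pass through Hiro — Zara–Jamal: 1/2; Zara–Tara: 1/3.
All other pairs contribute 0.
Summing the contributions gives betweenness(Hiro) = 5/6.

5/6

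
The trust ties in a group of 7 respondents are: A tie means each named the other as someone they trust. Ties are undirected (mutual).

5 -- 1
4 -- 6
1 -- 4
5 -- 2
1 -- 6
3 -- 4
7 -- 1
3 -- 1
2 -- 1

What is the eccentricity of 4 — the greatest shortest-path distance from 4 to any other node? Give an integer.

Distances from 4: 1:1, 2:2, 3:1, 5:2, 6:1, 7:2.
The largest is 2 (to 5, 7, and 2), so the eccentricity of 4 is 2.

2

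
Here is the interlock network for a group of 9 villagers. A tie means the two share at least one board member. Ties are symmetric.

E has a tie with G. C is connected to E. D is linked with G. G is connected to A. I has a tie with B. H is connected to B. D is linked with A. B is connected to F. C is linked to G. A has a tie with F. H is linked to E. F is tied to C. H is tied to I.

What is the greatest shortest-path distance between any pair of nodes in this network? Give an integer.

4

Eccentricity of each node (its greatest distance to any other): A:3, B:3, C:3, D:4, E:2, F:2, G:3, H:3, I:4.
The maximum eccentricity is 4, realized for instance by the pair I–D via I – B – F – A – D. So the diameter is 4.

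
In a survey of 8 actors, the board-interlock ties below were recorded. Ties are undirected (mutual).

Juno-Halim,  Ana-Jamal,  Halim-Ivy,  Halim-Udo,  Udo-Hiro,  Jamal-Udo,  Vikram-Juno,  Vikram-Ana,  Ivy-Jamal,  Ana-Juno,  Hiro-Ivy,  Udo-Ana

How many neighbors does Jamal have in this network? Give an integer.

3

Jamal is directly tied to Ana, Ivy, and Udo. That is 3 neighbors, so the degree of Jamal is 3.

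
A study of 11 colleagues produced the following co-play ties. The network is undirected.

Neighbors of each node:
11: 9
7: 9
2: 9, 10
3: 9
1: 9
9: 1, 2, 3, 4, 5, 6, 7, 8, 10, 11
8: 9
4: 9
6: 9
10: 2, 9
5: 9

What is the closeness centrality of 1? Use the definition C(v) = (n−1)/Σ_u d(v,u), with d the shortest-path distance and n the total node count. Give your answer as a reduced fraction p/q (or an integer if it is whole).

Distances from 1: 2:2, 3:2, 4:2, 5:2, 6:2, 7:2, 8:2, 9:1, 10:2, 11:2. Sum = 19.
n = 11, so closeness = 10/19.

10/19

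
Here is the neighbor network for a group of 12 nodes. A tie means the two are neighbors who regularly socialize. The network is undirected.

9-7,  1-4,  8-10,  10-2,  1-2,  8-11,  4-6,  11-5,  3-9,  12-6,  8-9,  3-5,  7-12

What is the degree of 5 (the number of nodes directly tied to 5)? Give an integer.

2

5 is directly tied to 3 and 11. That is 2 neighbors, so the degree of 5 is 2.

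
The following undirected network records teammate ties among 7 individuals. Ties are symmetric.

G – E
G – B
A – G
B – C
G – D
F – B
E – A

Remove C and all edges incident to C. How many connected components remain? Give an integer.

1

C's neighbors (B) remain reachable from one another through other ties, so the rest of the network stays in one piece.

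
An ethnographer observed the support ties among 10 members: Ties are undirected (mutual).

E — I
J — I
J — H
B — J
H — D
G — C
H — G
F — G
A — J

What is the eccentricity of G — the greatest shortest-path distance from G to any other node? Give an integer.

Distances from G: A:3, B:3, C:1, D:2, E:4, F:1, H:1, I:3, J:2.
The largest is 4 (to E), so the eccentricity of G is 4.

4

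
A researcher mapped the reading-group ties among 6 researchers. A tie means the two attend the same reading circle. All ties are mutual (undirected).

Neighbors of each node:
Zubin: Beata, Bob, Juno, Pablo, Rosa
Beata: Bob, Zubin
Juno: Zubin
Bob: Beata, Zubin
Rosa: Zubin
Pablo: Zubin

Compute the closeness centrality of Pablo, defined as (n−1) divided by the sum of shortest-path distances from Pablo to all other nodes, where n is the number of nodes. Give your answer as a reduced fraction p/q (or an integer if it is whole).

5/9

Distances from Pablo: Beata:2, Bob:2, Juno:2, Rosa:2, Zubin:1. Sum = 9.
n = 6, so closeness = 5/9.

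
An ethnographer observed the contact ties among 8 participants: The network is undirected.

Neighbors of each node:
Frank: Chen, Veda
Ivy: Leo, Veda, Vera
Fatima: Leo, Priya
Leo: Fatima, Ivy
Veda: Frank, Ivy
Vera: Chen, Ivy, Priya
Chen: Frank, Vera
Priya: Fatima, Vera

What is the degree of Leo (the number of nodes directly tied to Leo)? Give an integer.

Leo is directly tied to Fatima and Ivy. That is 2 neighbors, so the degree of Leo is 2.

2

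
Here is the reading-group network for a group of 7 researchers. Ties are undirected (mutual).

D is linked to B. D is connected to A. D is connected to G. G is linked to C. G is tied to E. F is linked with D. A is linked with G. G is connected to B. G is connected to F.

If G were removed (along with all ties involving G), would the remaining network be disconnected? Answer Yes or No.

Removing G leaves {A, B, D, and F} with no path to {E}, so the network splits into 3 components. G is a cut vertex.

Yes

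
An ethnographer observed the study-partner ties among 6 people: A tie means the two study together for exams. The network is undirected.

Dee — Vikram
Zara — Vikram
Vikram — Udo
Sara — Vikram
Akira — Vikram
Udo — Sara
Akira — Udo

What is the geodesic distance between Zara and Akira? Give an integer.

2

One shortest route is Zara – Vikram – Akira, which uses 2 edges, and Zara and Akira are not directly tied, so nothing shorter exists. So d(Zara,Akira) = 2.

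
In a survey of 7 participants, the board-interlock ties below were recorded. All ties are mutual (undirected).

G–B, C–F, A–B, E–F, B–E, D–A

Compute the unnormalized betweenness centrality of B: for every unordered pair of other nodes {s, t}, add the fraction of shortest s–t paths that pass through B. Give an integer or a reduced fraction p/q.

11

Pairs whose geodesics pass through B — D–F: 1; D–C: 1; D–E: 1; D–G: 1; A–F: 1; A–C: 1; A–E: 1; A–G: 1; F–G: 1; C–G: 1; E–G: 1.
All other pairs contribute 0.
Summing the contributions gives betweenness(B) = 11.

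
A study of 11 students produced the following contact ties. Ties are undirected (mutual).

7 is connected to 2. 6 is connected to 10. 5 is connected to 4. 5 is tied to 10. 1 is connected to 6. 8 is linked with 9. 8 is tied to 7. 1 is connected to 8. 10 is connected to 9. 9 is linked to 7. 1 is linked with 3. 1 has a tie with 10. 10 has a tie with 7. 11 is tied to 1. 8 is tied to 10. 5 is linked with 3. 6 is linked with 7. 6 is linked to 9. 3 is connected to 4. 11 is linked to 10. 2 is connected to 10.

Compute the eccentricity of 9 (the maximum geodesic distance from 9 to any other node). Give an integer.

3

Distances from 9: 1:2, 2:2, 3:3, 4:3, 5:2, 6:1, 7:1, 8:1, 10:1, 11:2.
The largest is 3 (to 3 and 4), so the eccentricity of 9 is 3.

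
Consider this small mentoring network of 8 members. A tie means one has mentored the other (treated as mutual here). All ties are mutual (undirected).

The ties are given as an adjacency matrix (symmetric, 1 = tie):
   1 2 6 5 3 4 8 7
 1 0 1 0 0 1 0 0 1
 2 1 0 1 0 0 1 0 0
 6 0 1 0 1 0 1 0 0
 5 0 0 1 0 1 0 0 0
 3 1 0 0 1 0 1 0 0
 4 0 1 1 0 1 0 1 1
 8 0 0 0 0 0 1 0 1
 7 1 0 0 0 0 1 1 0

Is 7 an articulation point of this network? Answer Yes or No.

No

Even without 7, every remaining node can still reach every other (the residual graph is connected), so 7 is not a cut vertex.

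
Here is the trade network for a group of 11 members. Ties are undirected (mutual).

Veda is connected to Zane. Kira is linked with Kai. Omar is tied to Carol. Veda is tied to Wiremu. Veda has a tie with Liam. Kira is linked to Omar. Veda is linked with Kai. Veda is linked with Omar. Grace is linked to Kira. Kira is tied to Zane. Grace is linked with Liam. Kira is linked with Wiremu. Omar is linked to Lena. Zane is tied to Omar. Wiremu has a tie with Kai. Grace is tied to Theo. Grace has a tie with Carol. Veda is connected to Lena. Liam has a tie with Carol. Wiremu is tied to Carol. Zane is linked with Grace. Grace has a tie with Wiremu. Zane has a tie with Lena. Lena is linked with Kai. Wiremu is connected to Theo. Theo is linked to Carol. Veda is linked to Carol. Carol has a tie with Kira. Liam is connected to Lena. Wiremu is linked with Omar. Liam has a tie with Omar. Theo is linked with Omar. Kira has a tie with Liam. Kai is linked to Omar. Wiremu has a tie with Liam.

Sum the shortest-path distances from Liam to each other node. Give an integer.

13

Distances from Liam: Carol:1, Grace:1, Kai:2, Kira:1, Lena:1, Omar:1, Theo:2, Veda:1, Wiremu:1, Zane:2.
Sum = 1 + 1 + 2 + 1 + 1 + 1 + 2 + 1 + 1 + 2 = 13.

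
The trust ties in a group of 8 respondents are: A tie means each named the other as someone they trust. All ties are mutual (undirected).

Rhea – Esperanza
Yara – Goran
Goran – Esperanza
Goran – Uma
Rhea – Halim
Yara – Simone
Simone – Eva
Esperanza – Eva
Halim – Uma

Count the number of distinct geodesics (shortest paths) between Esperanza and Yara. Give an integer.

1

The shortest distance is 2, and the only length-2 path is Esperanza–Goran–Yara. So there is exactly 1 shortest path.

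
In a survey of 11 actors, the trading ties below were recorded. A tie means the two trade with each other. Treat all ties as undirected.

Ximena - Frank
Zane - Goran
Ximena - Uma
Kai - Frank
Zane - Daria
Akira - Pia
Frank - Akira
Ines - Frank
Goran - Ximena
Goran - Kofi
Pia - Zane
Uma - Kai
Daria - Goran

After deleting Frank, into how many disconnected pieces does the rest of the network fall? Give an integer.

2

Without Frank, the remaining ties split the others into: {Akira, Daria, Goran, Kai, Kofi, Pia, Uma, Ximena, Zane}; {Ines}.
That's 2 separate components.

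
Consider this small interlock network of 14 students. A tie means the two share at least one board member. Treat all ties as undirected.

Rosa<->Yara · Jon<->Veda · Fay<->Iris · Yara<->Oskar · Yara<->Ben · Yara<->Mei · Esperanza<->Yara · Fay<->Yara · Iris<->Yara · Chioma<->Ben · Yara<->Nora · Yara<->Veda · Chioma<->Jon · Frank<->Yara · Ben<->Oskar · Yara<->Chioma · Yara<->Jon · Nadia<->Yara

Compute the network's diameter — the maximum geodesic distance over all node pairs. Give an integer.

2

Eccentricity of each node (its greatest distance to any other): Ben:2, Chioma:2, Esperanza:2, Fay:2, Frank:2, Iris:2, Jon:2, Mei:2, Nadia:2, Nora:2, Oskar:2, Rosa:2, Veda:2, Yara:1.
The maximum eccentricity is 2, realized for instance by the pair Nora–Frank via Nora – Yara – Frank. So the diameter is 2.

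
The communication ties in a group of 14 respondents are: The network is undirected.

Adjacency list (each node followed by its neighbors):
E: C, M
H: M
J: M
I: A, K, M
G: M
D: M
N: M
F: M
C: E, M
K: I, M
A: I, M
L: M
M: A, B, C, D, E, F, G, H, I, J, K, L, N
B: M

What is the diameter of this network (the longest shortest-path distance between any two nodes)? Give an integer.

Eccentricity of each node (its greatest distance to any other): A:2, B:2, C:2, D:2, E:2, F:2, G:2, H:2, I:2, J:2, K:2, L:2, M:1, N:2.
The maximum eccentricity is 2, realized for instance by the pair L–A via L – M – A. So the diameter is 2.

2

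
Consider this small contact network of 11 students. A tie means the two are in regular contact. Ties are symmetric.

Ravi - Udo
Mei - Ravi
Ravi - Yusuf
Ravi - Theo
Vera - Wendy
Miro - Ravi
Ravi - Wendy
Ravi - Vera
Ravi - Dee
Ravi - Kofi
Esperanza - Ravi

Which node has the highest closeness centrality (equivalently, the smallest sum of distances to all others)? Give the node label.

Ravi

Farness (sum of distances to all others) for each node — Dee:19, Esperanza:19, Kofi:19, Mei:19, Miro:19, Ravi:10, Theo:19, Udo:19, Vera:18, Wendy:18, Yusuf:19.
The smallest farness is 10, for Ravi, so Ravi has the highest closeness.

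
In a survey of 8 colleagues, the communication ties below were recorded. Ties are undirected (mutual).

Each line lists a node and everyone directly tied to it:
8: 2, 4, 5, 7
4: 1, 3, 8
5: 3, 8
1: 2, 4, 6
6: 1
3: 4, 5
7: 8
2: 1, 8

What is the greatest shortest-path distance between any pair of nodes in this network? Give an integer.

4

Eccentricity of each node (its greatest distance to any other): 1:3, 2:3, 3:3, 4:2, 5:4, 6:4, 7:4, 8:3.
The maximum eccentricity is 4, realized for instance by the pair 5–6 via 5 – 8 – 4 – 1 – 6. So the diameter is 4.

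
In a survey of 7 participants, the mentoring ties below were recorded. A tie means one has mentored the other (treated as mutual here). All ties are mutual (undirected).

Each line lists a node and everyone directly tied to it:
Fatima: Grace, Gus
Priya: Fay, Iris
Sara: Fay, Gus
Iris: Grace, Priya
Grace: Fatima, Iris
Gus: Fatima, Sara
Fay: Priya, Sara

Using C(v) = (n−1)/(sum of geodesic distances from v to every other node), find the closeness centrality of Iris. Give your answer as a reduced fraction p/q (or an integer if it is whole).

Distances from Iris: Fatima:2, Fay:2, Grace:1, Gus:3, Priya:1, Sara:3. Sum = 12.
n = 7, so closeness = 6/12 = 1/2.

1/2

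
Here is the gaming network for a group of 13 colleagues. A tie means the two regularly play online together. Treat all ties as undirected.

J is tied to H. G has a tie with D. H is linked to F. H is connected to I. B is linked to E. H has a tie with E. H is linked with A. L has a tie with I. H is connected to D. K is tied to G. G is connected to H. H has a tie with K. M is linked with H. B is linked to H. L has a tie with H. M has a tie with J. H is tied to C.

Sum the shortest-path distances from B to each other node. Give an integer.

Distances from B: A:2, C:2, D:2, E:1, F:2, G:2, H:1, I:2, J:2, K:2, L:2, M:2.
Sum = 2 + 2 + 2 + 1 + 2 + 2 + 1 + 2 + 2 + 2 + 2 + 2 = 22.

22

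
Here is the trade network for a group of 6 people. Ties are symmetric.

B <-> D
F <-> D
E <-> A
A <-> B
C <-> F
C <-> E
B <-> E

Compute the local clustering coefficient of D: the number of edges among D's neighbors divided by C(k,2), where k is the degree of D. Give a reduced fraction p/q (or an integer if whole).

0

D's neighbors: B and F (k = 2).
Possible neighbor pairs: C(2,2) = 1. Edges among them: none → e = 0.
Clustering(D) = 0/1.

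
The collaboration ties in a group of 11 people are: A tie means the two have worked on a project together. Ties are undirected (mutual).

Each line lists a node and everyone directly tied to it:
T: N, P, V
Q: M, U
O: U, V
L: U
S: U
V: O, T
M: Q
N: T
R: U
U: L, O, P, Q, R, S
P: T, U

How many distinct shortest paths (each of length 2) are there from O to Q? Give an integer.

1

The shortest distance is 2, and the only length-2 path is O–U–Q. So there is exactly 1 shortest path.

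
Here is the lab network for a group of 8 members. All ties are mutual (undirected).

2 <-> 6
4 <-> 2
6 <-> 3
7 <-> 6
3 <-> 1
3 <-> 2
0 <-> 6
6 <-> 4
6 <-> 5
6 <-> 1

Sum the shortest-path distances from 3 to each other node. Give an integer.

Distances from 3: 0:2, 1:1, 2:1, 4:2, 5:2, 6:1, 7:2.
Sum = 2 + 1 + 1 + 2 + 2 + 1 + 2 = 11.

11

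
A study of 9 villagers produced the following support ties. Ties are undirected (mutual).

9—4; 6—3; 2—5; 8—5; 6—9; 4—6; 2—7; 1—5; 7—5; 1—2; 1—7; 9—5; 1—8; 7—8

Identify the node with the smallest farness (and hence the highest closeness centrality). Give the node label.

Farness (sum of distances to all others) for each node — 1:16, 2:17, 3:24, 4:18, 5:12, 6:17, 7:16, 8:17, 9:13.
The smallest farness is 12, for 5, so 5 has the highest closeness.

5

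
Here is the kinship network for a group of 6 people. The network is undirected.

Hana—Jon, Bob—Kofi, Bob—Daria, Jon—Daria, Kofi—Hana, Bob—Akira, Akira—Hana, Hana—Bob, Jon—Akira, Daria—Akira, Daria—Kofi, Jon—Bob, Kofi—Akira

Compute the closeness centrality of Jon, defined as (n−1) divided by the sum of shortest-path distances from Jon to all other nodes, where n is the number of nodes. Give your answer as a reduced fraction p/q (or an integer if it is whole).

5/6

Distances from Jon: Akira:1, Bob:1, Daria:1, Hana:1, Kofi:2. Sum = 6.
n = 6, so closeness = 5/6.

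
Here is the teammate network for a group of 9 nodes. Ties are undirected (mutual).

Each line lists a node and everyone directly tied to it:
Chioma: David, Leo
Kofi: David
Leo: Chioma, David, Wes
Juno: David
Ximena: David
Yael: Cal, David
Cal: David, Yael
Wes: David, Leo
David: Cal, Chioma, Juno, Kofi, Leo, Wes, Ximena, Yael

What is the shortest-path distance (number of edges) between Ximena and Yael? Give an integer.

2

One shortest route is Ximena – David – Yael, which uses 2 edges, and Ximena and Yael are not directly tied, so nothing shorter exists. So d(Ximena,Yael) = 2.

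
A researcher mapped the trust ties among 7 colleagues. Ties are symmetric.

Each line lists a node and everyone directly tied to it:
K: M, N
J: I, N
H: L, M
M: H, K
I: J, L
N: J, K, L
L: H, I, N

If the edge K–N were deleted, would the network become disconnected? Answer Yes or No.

Even without that edge, K still reaches N via K – M – H – L – N, so the network stays connected. Not a bridge.

No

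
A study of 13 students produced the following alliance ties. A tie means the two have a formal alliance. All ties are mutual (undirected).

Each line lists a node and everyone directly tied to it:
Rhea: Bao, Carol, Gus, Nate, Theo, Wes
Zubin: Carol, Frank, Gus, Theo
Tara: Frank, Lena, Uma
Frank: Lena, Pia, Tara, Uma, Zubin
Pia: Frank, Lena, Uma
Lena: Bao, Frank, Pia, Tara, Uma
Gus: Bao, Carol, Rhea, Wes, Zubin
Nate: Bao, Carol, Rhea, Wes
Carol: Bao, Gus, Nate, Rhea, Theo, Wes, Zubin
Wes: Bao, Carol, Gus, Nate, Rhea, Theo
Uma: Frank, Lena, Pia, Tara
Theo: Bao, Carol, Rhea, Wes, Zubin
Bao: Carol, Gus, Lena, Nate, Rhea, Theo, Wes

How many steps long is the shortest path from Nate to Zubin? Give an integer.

2

One shortest route is Nate – Carol – Zubin, which uses 2 edges, and Nate and Zubin are not directly tied, so nothing shorter exists. So d(Nate,Zubin) = 2.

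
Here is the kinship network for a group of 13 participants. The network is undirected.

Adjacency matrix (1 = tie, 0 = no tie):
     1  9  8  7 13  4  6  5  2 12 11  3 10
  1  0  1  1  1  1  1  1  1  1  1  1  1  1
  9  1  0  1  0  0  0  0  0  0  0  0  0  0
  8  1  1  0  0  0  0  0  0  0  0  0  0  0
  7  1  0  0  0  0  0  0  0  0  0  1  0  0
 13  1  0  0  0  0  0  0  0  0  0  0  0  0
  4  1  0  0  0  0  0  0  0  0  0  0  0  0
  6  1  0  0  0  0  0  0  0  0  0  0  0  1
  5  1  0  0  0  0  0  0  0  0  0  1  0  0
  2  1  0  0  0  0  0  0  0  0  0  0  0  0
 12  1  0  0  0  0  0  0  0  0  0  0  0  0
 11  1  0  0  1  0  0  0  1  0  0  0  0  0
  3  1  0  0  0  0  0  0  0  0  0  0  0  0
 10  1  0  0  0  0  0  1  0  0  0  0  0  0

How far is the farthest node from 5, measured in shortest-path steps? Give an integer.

Distances from 5: 1:1, 2:2, 3:2, 4:2, 6:2, 7:2, 8:2, 9:2, 10:2, 11:1, 12:2, 13:2.
The largest is 2 (to 9, 8, 7, 13, 4, 6, 2, 12, 3, and 10), so the eccentricity of 5 is 2.

2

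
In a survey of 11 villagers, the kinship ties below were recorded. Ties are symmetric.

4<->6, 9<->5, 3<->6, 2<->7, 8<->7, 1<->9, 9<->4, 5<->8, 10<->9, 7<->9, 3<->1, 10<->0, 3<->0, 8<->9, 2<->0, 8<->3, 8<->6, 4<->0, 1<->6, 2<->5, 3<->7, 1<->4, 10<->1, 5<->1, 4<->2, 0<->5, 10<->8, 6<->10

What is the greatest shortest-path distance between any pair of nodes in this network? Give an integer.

Eccentricity of each node (its greatest distance to any other): 0:2, 1:2, 2:2, 3:2, 4:2, 5:2, 6:2, 7:2, 8:2, 9:2, 10:2.
The maximum eccentricity is 2, realized for instance by the pair 9–2 via 9 – 5 – 2. So the diameter is 2.

2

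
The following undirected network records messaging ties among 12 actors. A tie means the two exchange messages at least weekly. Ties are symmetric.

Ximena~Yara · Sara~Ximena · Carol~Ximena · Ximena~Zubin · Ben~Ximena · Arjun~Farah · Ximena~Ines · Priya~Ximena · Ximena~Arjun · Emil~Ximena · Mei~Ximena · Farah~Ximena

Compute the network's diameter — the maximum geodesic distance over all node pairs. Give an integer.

Eccentricity of each node (its greatest distance to any other): Arjun:2, Ben:2, Carol:2, Emil:2, Farah:2, Ines:2, Mei:2, Priya:2, Sara:2, Ximena:1, Yara:2, Zubin:2.
The maximum eccentricity is 2, realized for instance by the pair Ines–Carol via Ines – Ximena – Carol. So the diameter is 2.

2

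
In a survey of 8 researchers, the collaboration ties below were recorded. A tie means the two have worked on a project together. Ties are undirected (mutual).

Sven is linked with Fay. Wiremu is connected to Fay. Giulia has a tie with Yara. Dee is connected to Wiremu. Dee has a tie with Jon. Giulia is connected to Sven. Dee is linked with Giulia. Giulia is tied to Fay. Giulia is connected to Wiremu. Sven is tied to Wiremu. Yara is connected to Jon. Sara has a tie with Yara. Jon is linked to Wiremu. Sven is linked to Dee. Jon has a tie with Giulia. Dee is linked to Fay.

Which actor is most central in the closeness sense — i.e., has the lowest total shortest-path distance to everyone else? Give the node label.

Farness (sum of distances to all others) for each node — Dee:10, Fay:11, Giulia:8, Jon:10, Sara:17, Sven:11, Wiremu:10, Yara:11.
The smallest farness is 8, for Giulia, so Giulia has the highest closeness.

Giulia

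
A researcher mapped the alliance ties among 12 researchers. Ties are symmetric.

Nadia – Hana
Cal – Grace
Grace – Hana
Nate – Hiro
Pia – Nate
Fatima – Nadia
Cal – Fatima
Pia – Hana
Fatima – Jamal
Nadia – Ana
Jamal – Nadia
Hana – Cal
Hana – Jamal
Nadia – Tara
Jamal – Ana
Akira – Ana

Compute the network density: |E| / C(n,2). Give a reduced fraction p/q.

There are 16 edges and 12 nodes, so the maximum possible is C(12,2) = 66.
Density = 16/66 = 8/33.

8/33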